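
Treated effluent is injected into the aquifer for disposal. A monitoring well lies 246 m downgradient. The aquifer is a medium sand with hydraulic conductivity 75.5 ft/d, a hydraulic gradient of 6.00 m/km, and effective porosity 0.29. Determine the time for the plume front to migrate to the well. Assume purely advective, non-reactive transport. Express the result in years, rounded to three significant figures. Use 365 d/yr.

K = 75.5 ft/d × 0.3048 = 23.01 m/d
Specific discharge q = 23.01 × 0.0060 = 0.1381 m/d
v = Ki/n = 23.01·0.0060/0.29 = 0.4761 m/d
t = L / v = 246 / 0.4761 = 516.7 d
   = 516.7 / 365 = 1.42 yr

1.42 years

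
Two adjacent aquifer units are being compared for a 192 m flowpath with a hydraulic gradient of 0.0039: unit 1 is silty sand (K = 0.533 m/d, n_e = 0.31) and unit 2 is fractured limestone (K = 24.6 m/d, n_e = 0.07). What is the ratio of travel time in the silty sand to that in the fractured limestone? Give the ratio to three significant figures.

204

Unit 1 (silty sand): v = 0.533×0.0039/0.31 = 0.006705 m/d, t = 192/0.006705 = 28630 d
Unit 2 (fractured limestone): v = 24.6×0.0039/0.07 = 1.371 m/d, t = 192/1.371 = 140.1 d
t(silty sand) / t(fractured limestone) = 28630/140.1 = 204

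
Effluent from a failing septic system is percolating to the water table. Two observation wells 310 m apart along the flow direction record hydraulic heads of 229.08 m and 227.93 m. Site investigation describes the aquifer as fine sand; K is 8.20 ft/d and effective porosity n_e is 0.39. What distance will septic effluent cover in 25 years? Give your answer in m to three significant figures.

Hydraulic gradient i = (229.08 − 227.93) / 310 = 1.15 / 310 = 0.003710
K = 8.20 ft/d × 0.3048 = 2.499 m/d
Darcy flux q = K·i = 2.499 × 0.003710 = 0.009272 m/d
Average linear velocity = 0.009272 / 0.39 = 0.02377 m/d
T = 25 yr × 365 = 9125 d
L = v × T = 0.02377 × 9125 = 216.9 m

217 m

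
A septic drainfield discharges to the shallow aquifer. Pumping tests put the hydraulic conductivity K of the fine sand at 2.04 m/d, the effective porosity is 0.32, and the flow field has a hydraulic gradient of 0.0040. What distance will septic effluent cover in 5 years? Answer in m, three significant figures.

46.5 m

Darcy flux q = K·i = 2.04 × 0.0040 = 0.008160 m/d
v_s = q/n_e = 0.008160/0.32 = 0.02550 m/d
T = 5 yr × 365 = 1825 d
L = v × T = 0.02550 × 1825 = 46.54 m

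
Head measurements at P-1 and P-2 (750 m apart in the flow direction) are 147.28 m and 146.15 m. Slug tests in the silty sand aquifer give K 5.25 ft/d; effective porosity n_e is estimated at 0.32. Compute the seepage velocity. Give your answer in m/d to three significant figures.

0.00753 m/d

Hydraulic gradient i = (147.28 − 146.15) / 750 = 1.13 / 750 = 0.001507
K = 5.25 ft/d × 0.3048 = 1.600 m/d
Darcy flux q = K·i = 1.600 × 0.001507 = 0.002411 m/d
Seepage velocity v = q / n = 0.002411 / 0.32 = 0.007534 m/d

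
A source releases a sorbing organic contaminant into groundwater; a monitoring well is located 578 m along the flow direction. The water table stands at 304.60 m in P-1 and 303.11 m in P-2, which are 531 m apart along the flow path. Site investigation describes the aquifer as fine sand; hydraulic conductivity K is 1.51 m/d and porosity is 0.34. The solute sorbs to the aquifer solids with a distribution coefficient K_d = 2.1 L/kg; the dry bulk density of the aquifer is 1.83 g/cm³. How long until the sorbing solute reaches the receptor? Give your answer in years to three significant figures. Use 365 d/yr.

Hydraulic gradient i = (304.60 − 303.11) / 531 = 1.49 / 531 = 0.002806
Darcy flux q = K·i = 1.51 × 0.002806 = 0.004237 m/d
Average linear velocity = 0.004237 / 0.34 = 0.01246 m/d
Retardation R = 1 + ρ_b·K_d/n = 1 + 1.83×2.1/0.34 = 12.30
Contaminant velocity v_c = v/R = 0.01246/12.30 = 0.001013 m/d
t = L/v_c = 578/0.001013 = 570600 d
   = 570600/365 = 1560 yr

1560 years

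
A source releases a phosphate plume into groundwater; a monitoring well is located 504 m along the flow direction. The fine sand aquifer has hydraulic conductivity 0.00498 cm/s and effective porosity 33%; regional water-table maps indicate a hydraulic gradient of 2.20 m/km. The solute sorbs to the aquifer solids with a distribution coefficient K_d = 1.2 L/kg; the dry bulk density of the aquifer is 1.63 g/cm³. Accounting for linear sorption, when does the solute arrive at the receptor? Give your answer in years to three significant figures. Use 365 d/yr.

333 years

K = 0.00498 cm/s × 864 = 4.303 m/d
Darcy flux q = K·i = 4.303 × 0.0022 = 0.009466 m/d
v = Ki/n = 4.303·0.0022/0.33 = 0.02868 m/d
Retardation R = 1 + ρ_b·K_d/n = 1 + 1.63×1.2/0.33 = 6.927
Contaminant velocity v_c = v/R = 0.02868/6.927 = 0.004141 m/d
t = L/v_c = 504/0.004141 = 121700 d
   = 121700/365 = 333 yr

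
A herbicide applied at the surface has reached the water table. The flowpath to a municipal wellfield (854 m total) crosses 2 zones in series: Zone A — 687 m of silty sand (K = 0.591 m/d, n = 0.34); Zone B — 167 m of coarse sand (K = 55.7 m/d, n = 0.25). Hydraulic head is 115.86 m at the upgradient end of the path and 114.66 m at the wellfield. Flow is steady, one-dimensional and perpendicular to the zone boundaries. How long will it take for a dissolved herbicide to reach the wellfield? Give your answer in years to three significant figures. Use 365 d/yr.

Total head drop ΔH = 115.86 − 114.66 = 1.20 m
Continuity: the same q passes through each zone, so ΔH = q·Σ(L_j/K_j) — the zones act as resistances in series.
Σ(L/K) = 687/0.591 + 167/55.7 = 1162 + 2.998 = 1165 d
q = ΔH / Σ(L/K) = 1.20 / 1165 = 0.001030 m/d (same in every zone)
Zone A: v = q/n = 0.001030/0.34 = 0.003028 m/d → t_A = 687/0.003028 = 226900 d
Zone B: v = q/n = 0.001030/0.25 = 0.004119 m/d → t_B = 167/0.004119 = 40550 d
Total t = 226900 + 40550 = 267400 d
   = 267400 / 365 = 733 yr

733 years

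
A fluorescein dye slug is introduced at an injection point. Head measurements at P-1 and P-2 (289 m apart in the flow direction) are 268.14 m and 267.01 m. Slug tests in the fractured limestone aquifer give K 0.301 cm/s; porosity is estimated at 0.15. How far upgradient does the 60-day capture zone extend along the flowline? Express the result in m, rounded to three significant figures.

407 m

Hydraulic gradient i = (268.14 − 267.01) / 289 = 1.13 / 289 = 0.003910
K = 0.301 cm/s × 864 = 260.1 m/d
Darcy flux q = K·i = 260.1 × 0.003910 = 1.017 m/d
v_s = q/n_e = 1.017/0.15 = 6.779 m/d
L = v × T = 6.779 × 60 = 406.7 m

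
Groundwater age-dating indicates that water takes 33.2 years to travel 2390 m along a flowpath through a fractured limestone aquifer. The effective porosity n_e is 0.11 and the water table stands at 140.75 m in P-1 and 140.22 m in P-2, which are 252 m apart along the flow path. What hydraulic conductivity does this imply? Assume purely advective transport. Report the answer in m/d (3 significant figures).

Hydraulic gradient i = (140.75 − 140.22) / 252 = 0.53 / 252 = 0.002103
t = 33.2 years = 12120 d
v = L / t = 2390 / 12120 = 0.1972 m/d
K = v · n / i = 0.1972 × 0.11 / 0.002103 = 10.3 m/d

10.3 m/d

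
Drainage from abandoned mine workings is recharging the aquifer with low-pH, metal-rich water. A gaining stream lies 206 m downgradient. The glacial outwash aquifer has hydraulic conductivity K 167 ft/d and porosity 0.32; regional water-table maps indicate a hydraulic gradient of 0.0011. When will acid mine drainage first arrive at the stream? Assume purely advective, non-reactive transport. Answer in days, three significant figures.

1180 days

K = 167 ft/d × 0.3048 = 50.90 m/d
Specific discharge q = 50.90 × 0.0011 = 0.05599 m/d
v = Ki/n = 50.90·0.0011/0.32 = 0.1750 m/d
t = L / v = 206 / 0.1750 = 1177 d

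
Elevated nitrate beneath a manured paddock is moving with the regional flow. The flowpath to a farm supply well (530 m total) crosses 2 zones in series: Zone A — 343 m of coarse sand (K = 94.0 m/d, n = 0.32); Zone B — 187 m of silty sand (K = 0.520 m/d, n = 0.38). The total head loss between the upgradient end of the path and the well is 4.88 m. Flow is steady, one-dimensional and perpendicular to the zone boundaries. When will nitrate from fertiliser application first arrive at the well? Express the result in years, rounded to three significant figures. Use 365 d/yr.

36.9 years

Continuity: the same q passes through each zone, so ΔH = q·Σ(L_j/K_j) — the zones act as resistances in series.
Σ(L/K) = 343/94.0 + 187/0.520 = 3.649 + 359.6 = 363.3 d
q = ΔH / Σ(L/K) = 4.88 / 363.3 = 0.01343 m/d (same in every zone)
Zone A: v = q/n = 0.01343/0.32 = 0.04198 m/d → t_A = 343/0.04198 = 8170 d
Zone B: v = q/n = 0.01343/0.38 = 0.03535 m/d → t_B = 187/0.03535 = 5290 d
Total t = 8170 + 5290 = 13460 d
   = 13460 / 365 = 36.9 yr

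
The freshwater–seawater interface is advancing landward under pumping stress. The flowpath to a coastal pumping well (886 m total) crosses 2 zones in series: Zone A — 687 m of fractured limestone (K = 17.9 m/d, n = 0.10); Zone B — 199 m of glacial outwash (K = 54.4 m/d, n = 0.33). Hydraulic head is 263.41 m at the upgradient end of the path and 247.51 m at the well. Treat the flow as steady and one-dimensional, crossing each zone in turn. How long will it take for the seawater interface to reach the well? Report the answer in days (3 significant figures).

355 days

Total head drop ΔH = 263.41 − 247.51 = 15.90 m
Continuity: the same q passes through each zone, so ΔH = q·Σ(L_j/K_j) — the zones act as resistances in series.
Σ(L/K) = 687/17.9 + 199/54.4 = 38.38 + 3.658 = 42.04 d
q = ΔH / Σ(L/K) = 15.90 / 42.04 = 0.3782 m/d (same in every zone)
Zone A: v = q/n = 0.3782/0.10 = 3.782 m/d → t_A = 687/3.782 = 181.6 d
Zone B: v = q/n = 0.3782/0.33 = 1.146 m/d → t_B = 199/1.146 = 173.6 d
Total t = 181.6 + 173.6 = 355.3 d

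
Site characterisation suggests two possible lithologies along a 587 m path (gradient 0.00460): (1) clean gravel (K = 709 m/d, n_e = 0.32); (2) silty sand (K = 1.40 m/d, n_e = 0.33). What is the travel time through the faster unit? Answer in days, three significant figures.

57.6 days

Unit 1 (clean gravel): v = 709×0.0046/0.32 = 10.19 m/d, t = 587/10.19 = 57.59 d
Unit 2 (silty sand): v = 1.40×0.0046/0.33 = 0.01952 m/d, t = 587/0.01952 = 30080 d
Faster unit: t = 57.6 d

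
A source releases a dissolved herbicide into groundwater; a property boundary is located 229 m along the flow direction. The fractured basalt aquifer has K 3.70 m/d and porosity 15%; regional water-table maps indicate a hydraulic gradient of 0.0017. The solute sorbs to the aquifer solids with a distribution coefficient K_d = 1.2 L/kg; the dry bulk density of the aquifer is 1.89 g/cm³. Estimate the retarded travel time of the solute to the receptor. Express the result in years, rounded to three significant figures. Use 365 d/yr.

Darcy flux q = K·i = 3.70 × 0.0017 = 0.006290 m/d
Average linear velocity = 0.006290 / 0.15 = 0.04193 m/d
Retardation R = 1 + ρ_b·K_d/n = 1 + 1.89×1.2/0.15 = 16.12
Contaminant velocity v_c = v/R = 0.04193/16.12 = 0.002601 m/d
t = L/v_c = 229/0.002601 = 88030 d
   = 88030/365 = 241 yr

241 years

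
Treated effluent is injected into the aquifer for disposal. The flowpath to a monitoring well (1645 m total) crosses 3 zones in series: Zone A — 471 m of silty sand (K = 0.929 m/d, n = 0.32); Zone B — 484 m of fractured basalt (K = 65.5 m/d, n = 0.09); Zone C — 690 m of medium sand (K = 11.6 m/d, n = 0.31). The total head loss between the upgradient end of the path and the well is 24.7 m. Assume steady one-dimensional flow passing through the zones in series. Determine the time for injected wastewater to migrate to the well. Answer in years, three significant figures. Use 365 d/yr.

Continuity: the same q passes through each zone, so ΔH = q·Σ(L_j/K_j) — the zones act as resistances in series.
Σ(L/K) = 471/0.929 + 484/65.5 + 690/11.6 = 507.0 + 7.389 + 59.48 = 573.9 d
q = ΔH / Σ(L/K) = 24.7 / 573.9 = 0.04304 m/d (same in every zone)
Zone A: v = q/n = 0.04304/0.32 = 0.1345 m/d → t_A = 471/0.1345 = 3502 d
Zone B: v = q/n = 0.04304/0.09 = 0.4782 m/d → t_B = 484/0.4782 = 1012 d
Zone C: v = q/n = 0.04304/0.31 = 0.1388 m/d → t_C = 690/0.1388 = 4970 d
Total t = 3502 + 1012 + 4970 = 9483 d
   = 9483 / 365 = 26.0 yr

26.0 years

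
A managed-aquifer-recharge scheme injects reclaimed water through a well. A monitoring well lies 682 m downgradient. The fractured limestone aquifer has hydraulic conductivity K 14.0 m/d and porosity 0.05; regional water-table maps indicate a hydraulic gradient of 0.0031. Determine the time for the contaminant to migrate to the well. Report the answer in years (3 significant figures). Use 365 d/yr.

Darcy flux q = K·i = 14.0 × 0.0031 = 0.04340 m/d
v_s = q/n_e = 0.04340/0.05 = 0.8680 m/d
t = L / v = 682 / 0.8680 = 785.7 d
   = 785.7 / 365 = 2.15 yr

2.15 years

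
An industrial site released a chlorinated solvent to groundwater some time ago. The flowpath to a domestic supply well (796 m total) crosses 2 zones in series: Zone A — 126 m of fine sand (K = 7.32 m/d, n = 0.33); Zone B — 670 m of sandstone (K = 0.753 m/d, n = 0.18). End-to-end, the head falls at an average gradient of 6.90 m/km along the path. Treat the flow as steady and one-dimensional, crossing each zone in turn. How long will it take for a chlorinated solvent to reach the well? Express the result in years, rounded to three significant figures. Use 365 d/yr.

73.4 years

For zones in series the flux q is common to all zones; the equivalent conductivity is the harmonic (thickness-weighted) mean, K_eq = L_total / Σ(L_j/K_j).
Σ(L/K) = 126/7.32 + 670/0.753 = 17.21 + 889.8 = 907.0 d
K_eq = L_total / Σ(L/K) = 796 / 907.0 = 0.8776 m/d
q = K_eq · i = 0.8776 × 0.0069 = 0.006056 m/d (same in every zone)
Zone A: v = q/n = 0.006056/0.33 = 0.01835 m/d → t_A = 126/0.01835 = 6866 d
Zone B: v = q/n = 0.006056/0.18 = 0.03364 m/d → t_B = 670/0.03364 = 19920 d
Total t = 6866 + 19920 = 26780 d
   = 26780 / 365 = 73.4 yr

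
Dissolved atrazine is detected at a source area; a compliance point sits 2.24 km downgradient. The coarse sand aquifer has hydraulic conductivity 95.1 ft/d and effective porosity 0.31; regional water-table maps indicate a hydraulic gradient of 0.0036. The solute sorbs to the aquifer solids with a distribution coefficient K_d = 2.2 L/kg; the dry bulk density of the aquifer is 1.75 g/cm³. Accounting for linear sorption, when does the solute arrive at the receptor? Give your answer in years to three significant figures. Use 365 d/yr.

245 years

K = 95.1 ft/d × 0.3048 = 28.99 m/d
Darcy flux q = K·i = 28.99 × 0.0036 = 0.1044 m/d
Seepage velocity v = q / n = 0.1044 / 0.31 = 0.3366 m/d
Retardation R = 1 + ρ_b·K_d/n = 1 + 1.75×2.2/0.31 = 13.42
Contaminant velocity v_c = v/R = 0.3366/13.42 = 0.02508 m/d
L = 2.24 km = 2240 m
t = L/v_c = 2240/0.02508 = 89300 d
   = 89300/365 = 245 yr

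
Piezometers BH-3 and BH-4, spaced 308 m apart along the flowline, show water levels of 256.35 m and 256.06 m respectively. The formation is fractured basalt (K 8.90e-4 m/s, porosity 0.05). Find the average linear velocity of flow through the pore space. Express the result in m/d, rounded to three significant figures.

1.45 m/d

Hydraulic gradient i = (256.35 − 256.06) / 308 = 0.29 / 308 = 9.416e-4
K = 8.90e-4 m/s × 86400 s/d = 76.90 m/d
Specific discharge q = 76.90 × 9.416e-4 = 0.07240 m/d
Average linear velocity = 0.07240 / 0.05 = 1.448 m/d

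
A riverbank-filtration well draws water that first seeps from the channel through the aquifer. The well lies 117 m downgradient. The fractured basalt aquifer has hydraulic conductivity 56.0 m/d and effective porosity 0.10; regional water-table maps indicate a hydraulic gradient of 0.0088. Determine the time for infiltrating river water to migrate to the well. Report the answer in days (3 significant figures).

Darcy flux q = K·i = 56.0 × 0.0088 = 0.4928 m/d
v_s = q/n_e = 0.4928/0.10 = 4.928 m/d
t = L / v = 117 / 4.928 = 23.74 d

23.7 days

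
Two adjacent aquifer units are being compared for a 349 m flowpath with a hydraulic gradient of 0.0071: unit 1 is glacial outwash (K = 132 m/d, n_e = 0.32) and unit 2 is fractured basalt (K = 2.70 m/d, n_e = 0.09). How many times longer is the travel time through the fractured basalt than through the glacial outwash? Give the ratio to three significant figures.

13.7

Unit 1 (glacial outwash): v = 132×0.0071/0.32 = 2.929 m/d, t = 349/2.929 = 119.2 d
Unit 2 (fractured basalt): v = 2.70×0.0071/0.09 = 0.2130 m/d, t = 349/0.2130 = 1638 d
t(fractured basalt) / t(glacial outwash) = 1638/119.2 = 13.7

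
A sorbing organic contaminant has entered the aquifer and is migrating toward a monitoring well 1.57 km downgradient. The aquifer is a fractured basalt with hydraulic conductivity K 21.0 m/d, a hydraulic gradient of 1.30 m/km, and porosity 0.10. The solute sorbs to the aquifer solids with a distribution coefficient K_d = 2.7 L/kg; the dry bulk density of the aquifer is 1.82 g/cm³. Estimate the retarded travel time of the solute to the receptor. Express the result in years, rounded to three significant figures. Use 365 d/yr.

Specific discharge q = 21.0 × 0.0013 = 0.02730 m/d
v_s = q/n_e = 0.02730/0.10 = 0.2730 m/d
Retardation R = 1 + ρ_b·K_d/n = 1 + 1.82×2.7/0.10 = 50.14
Contaminant velocity v_c = v/R = 0.2730/50.14 = 0.005445 m/d
L = 1.57 km = 1570 m
t = L/v_c = 1570/0.005445 = 288400 d
   = 288400/365 = 790 yr

790 years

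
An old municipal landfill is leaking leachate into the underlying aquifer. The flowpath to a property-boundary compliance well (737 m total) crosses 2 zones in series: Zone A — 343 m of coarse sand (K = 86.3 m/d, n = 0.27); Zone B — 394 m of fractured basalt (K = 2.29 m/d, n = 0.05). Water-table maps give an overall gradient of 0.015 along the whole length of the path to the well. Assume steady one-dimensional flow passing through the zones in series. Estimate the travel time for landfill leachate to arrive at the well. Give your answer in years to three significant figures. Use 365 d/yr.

4.90 years

Steady 1-D flow in series ⇒ the Darcy flux q is identical in every zone and the zone head losses add (resistances L/K in series).
Σ(L/K) = 343/86.3 + 394/2.29 = 3.975 + 172.1 = 176.0 d
K_eq = L_total / Σ(L/K) = 737 / 176.0 = 4.187 m/d
q = K_eq · i = 4.187 × 0.015 = 0.06280 m/d (same in every zone)
Zone A: v = q/n = 0.06280/0.27 = 0.2326 m/d → t_A = 343/0.2326 = 1475 d
Zone B: v = q/n = 0.06280/0.05 = 1.256 m/d → t_B = 394/1.256 = 313.7 d
Total t = 1475 + 313.7 = 1788 d
   = 1788 / 365 = 4.90 yr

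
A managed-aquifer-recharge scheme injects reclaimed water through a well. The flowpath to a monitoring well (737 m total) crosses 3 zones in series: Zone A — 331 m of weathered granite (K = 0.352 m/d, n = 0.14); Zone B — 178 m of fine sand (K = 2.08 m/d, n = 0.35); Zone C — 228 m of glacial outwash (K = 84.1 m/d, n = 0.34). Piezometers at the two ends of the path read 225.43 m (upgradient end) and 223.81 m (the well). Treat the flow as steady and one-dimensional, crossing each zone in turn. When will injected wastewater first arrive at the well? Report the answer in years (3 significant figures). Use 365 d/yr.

324 years

Total head drop ΔH = 225.43 − 223.81 = 1.62 m
Steady 1-D flow in series ⇒ the Darcy flux q is identical in every zone and the zone head losses add (resistances L/K in series).
Σ(L/K) = 331/0.352 + 178/2.08 + 228/84.1 = 940.3 + 85.58 + 2.711 = 1029 d
q = ΔH / Σ(L/K) = 1.62 / 1029 = 0.001575 m/d (same in every zone)
Zone A: v = q/n = 0.001575/0.14 = 0.01125 m/d → t_A = 331/0.01125 = 29420 d
Zone B: v = q/n = 0.001575/0.35 = 0.004500 m/d → t_B = 178/0.004500 = 39560 d
Zone C: v = q/n = 0.001575/0.34 = 0.004632 m/d → t_C = 228/0.004632 = 49220 d
Total t = 29420 + 39560 + 49220 = 118200 d
   = 118200 / 365 = 324 yr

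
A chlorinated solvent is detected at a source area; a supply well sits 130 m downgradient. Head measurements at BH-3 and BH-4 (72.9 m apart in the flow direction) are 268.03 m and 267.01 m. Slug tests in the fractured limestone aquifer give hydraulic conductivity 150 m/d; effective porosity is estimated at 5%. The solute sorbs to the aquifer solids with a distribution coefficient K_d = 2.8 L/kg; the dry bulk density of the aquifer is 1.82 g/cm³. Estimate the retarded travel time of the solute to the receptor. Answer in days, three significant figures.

319 days

Hydraulic gradient i = (268.03 − 267.01) / 72.9 = 1.02 / 72.9 = 0.01399
q = Ki = 150 × 0.01399 = 2.099 m/d
Average linear velocity = 2.099 / 0.05 = 41.98 m/d
Retardation R = 1 + ρ_b·K_d/n = 1 + 1.82×2.8/0.05 = 102.9
Contaminant velocity v_c = v/R = 41.98/102.9 = 0.4078 m/d
t = L/v_c = 130/0.4078 = 318.7 d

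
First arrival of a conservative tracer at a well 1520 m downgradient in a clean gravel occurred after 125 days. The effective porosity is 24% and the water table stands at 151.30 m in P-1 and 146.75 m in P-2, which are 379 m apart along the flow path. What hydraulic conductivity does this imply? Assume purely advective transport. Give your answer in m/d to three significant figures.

Hydraulic gradient i = (151.30 − 146.75) / 379 = 4.55 / 379 = 0.01201
v = L / t = 1520 / 125 = 12.16 m/d
K = v · n / i = 12.16 × 0.24 / 0.01201 = 243 m/d

243 m/d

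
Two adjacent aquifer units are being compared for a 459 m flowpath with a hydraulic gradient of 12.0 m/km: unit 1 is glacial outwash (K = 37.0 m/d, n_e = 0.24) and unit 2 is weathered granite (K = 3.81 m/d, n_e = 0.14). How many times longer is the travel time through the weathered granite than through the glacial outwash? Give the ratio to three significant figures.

Unit 1 (glacial outwash): v = 37.0×0.012/0.24 = 1.850 m/d, t = 459/1.850 = 248.1 d
Unit 2 (weathered granite): v = 3.81×0.012/0.14 = 0.3266 m/d, t = 459/0.3266 = 1406 d
t(weathered granite) / t(glacial outwash) = 1406/248.1 = 5.66

5.66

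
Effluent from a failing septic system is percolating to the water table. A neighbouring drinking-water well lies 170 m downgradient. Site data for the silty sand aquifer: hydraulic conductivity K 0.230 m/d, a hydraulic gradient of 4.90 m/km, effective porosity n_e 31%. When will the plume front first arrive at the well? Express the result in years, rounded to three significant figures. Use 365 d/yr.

q = Ki = 0.230 × 0.0049 = 0.001127 m/d
Average linear velocity = 0.001127 / 0.31 = 0.003635 m/d
t = L / v = 170 / 0.003635 = 46760 d
   = 46760 / 365 = 128 yr

128 years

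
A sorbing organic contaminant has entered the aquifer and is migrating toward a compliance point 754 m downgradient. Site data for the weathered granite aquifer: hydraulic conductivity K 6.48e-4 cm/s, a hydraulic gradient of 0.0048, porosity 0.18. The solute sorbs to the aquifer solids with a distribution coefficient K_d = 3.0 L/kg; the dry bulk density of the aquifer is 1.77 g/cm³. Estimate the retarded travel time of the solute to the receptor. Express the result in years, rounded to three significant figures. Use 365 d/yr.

K = 6.48e-4 cm/s × 864 = 0.5599 m/d
q = Ki = 0.5599 × 0.0048 = 0.002687 m/d
Average linear velocity = 0.002687 / 0.18 = 0.01493 m/d
Retardation R = 1 + ρ_b·K_d/n = 1 + 1.77×3.0/0.18 = 30.50
Contaminant velocity v_c = v/R = 0.01493/30.50 = 4.895e-4 m/d
t = L/v_c = 754/4.895e-4 = 1.540e6 d
   = 1.540e6/365 = 4220 yr

4220 years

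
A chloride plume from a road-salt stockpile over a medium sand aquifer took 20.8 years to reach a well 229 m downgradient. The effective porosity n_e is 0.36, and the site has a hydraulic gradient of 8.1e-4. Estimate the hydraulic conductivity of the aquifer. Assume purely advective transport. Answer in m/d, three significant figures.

13.4 m/d

t = 20.8 years = 7592 d
v = L / t = 229 / 7592 = 0.03016 m/d
K = v · n / i = 0.03016 × 0.36 / 8.1e-4 = 13.4 m/d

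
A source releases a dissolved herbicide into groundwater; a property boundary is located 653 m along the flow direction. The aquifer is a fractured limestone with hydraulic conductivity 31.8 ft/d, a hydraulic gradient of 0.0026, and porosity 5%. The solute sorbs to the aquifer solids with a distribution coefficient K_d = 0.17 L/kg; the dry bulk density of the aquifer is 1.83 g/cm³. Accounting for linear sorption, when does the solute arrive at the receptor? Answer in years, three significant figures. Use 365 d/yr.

25.6 years

K = 31.8 ft/d × 0.3048 = 9.693 m/d
Specific discharge q = 9.693 × 0.0026 = 0.02520 m/d
Seepage velocity v = q / n = 0.02520 / 0.05 = 0.5040 m/d
Retardation R = 1 + ρ_b·K_d/n = 1 + 1.83×0.17/0.05 = 7.222
Contaminant velocity v_c = v/R = 0.5040/7.222 = 0.06979 m/d
t = L/v_c = 653/0.06979 = 9357 d
   = 9357/365 = 25.6 yr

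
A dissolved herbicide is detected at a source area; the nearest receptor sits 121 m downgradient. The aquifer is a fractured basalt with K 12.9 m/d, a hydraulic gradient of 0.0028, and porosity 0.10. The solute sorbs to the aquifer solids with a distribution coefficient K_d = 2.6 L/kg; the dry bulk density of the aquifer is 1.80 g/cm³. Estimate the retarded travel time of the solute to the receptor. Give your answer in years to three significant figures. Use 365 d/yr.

43.9 years

Darcy flux q = K·i = 12.9 × 0.0028 = 0.03612 m/d
v = Ki/n = 12.9·0.0028/0.10 = 0.3612 m/d
Retardation R = 1 + ρ_b·K_d/n = 1 + 1.80×2.6/0.10 = 47.80
Contaminant velocity v_c = v/R = 0.3612/47.80 = 0.007556 m/d
t = L/v_c = 121/0.007556 = 16010 d
   = 16010/365 = 43.9 yr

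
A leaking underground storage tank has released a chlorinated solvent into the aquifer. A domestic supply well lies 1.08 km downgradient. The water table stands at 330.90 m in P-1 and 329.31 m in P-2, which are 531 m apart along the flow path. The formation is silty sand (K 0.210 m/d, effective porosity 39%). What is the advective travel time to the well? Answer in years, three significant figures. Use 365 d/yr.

1840 years

Hydraulic gradient i = (330.90 − 329.31) / 531 = 1.59 / 531 = 0.002994
Darcy flux q = K·i = 0.210 × 0.002994 = 6.288e-4 m/d
Seepage velocity v = q / n = 6.288e-4 / 0.39 = 0.001612 m/d
L = 1.08 km = 1080 m
t = L / v = 1080 / 0.001612 = 669800 d
   = 669800 / 365 = 1840 yr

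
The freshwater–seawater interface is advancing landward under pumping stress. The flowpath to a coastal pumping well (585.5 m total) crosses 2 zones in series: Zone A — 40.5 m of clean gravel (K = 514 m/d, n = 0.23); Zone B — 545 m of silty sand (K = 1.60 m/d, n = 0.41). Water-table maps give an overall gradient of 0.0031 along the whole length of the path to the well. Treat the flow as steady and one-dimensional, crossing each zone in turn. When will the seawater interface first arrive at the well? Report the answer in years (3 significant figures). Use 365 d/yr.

120 years

For zones in series the flux q is common to all zones; the equivalent conductivity is the harmonic (thickness-weighted) mean, K_eq = L_total / Σ(L_j/K_j).
Σ(L/K) = 40.5/514 + 545/1.60 = 0.07879 + 340.6 = 340.7 d
K_eq = L_total / Σ(L/K) = 585.5 / 340.7 = 1.719 m/d
q = K_eq · i = 1.719 × 0.0031 = 0.005327 m/d (same in every zone)
Zone A: v = q/n = 0.005327/0.23 = 0.02316 m/d → t_A = 40.5/0.02316 = 1749 d
Zone B: v = q/n = 0.005327/0.41 = 0.01299 m/d → t_B = 545/0.01299 = 41940 d
Total t = 1749 + 41940 = 43690 d
   = 43690 / 365 = 120 yr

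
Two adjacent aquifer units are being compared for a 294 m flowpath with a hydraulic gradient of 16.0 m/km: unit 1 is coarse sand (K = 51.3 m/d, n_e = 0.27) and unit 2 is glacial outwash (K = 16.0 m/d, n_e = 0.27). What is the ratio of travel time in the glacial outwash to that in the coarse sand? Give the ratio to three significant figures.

3.21

Unit 1 (coarse sand): v = 51.3×0.016/0.27 = 3.040 m/d, t = 294/3.040 = 96.71 d
Unit 2 (glacial outwash): v = 16.0×0.016/0.27 = 0.9481 m/d, t = 294/0.9481 = 310.1 d
t(glacial outwash) / t(coarse sand) = 310.1/96.71 = 3.21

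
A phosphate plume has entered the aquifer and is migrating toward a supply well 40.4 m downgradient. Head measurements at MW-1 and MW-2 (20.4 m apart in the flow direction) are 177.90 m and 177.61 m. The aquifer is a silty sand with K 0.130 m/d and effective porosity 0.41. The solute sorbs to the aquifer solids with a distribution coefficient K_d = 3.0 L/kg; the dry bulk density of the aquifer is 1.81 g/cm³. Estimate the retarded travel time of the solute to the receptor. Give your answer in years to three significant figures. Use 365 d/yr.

Hydraulic gradient i = (177.90 − 177.61) / 20.4 = 0.29 / 20.4 = 0.01422
Specific discharge q = 0.130 × 0.01422 = 0.001848 m/d
Average linear velocity = 0.001848 / 0.41 = 0.004507 m/d
Retardation R = 1 + ρ_b·K_d/n = 1 + 1.81×3.0/0.41 = 14.24
Contaminant velocity v_c = v/R = 0.004507/14.24 = 3.164e-4 m/d
t = L/v_c = 40.4/3.164e-4 = 127700 d
   = 127700/365 = 350 yr

350 years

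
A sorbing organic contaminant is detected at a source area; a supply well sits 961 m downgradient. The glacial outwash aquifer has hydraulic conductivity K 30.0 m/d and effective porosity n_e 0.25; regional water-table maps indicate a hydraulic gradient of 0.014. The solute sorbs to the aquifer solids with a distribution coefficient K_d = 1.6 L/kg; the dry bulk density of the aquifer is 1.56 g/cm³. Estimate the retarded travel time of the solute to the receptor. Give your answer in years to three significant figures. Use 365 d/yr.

17.2 years

Specific discharge q = 30.0 × 0.014 = 0.4200 m/d
Seepage velocity v = q / n = 0.4200 / 0.25 = 1.680 m/d
Retardation R = 1 + ρ_b·K_d/n = 1 + 1.56×1.6/0.25 = 10.98
Contaminant velocity v_c = v/R = 1.680/10.98 = 0.1529 m/d
t = L/v_c = 961/0.1529 = 6283 d
   = 6283/365 = 17.2 yr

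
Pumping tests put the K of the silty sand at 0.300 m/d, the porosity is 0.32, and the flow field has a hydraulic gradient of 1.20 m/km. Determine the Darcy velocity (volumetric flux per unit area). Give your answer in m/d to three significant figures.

3.60e-4 m/d

q = Ki = 0.300 × 0.0012 = 3.600e-4 m/d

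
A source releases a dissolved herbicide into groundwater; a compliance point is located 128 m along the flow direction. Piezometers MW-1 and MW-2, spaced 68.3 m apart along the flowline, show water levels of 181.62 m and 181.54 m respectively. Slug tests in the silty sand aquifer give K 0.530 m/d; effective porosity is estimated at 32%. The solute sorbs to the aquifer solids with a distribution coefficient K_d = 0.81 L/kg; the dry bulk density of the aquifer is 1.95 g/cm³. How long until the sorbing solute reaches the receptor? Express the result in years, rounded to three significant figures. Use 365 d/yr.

1070 years

Hydraulic gradient i = (181.62 − 181.54) / 68.3 = 0.08 / 68.3 = 0.001171
q = Ki = 0.530 × 0.001171 = 6.208e-4 m/d
Seepage velocity v = q / n = 6.208e-4 / 0.32 = 0.001940 m/d
Retardation R = 1 + ρ_b·K_d/n = 1 + 1.95×0.81/0.32 = 5.936
Contaminant velocity v_c = v/R = 0.001940/5.936 = 3.268e-4 m/d
t = L/v_c = 128/3.268e-4 = 391700 d
   = 391700/365 = 1070 yr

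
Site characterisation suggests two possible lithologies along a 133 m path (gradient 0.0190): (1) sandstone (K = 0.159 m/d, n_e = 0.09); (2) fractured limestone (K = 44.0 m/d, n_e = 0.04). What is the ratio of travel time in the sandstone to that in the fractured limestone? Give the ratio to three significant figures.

Unit 1 (sandstone): v = 0.159×0.019/0.09 = 0.03357 m/d, t = 133/0.03357 = 3962 d
Unit 2 (fractured limestone): v = 44.0×0.019/0.04 = 20.90 m/d, t = 133/20.90 = 6.364 d
t(sandstone) / t(fractured limestone) = 3962/6.364 = 623

623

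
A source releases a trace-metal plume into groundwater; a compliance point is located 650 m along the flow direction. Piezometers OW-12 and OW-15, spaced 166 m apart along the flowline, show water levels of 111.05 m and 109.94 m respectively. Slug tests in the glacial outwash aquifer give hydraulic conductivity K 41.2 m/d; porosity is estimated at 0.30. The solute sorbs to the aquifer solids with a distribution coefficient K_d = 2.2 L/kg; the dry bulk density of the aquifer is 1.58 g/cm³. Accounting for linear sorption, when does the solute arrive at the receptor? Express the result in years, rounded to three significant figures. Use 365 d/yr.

24.4 years

Hydraulic gradient i = (111.05 − 109.94) / 166 = 1.11 / 166 = 0.006687
q = Ki = 41.2 × 0.006687 = 0.2755 m/d
Average linear velocity = 0.2755 / 0.30 = 0.9183 m/d
Retardation R = 1 + ρ_b·K_d/n = 1 + 1.58×2.2/0.30 = 12.59
Contaminant velocity v_c = v/R = 0.9183/12.59 = 0.07296 m/d
t = L/v_c = 650/0.07296 = 8909 d
   = 8909/365 = 24.4 yr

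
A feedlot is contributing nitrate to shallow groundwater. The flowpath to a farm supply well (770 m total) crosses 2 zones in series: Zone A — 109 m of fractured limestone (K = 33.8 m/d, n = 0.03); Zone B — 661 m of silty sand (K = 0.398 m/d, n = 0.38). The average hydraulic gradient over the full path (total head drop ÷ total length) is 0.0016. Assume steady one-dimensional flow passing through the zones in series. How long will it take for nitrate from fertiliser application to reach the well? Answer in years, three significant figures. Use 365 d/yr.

942 years

Steady 1-D flow in series ⇒ the Darcy flux q is identical in every zone and the zone head losses add (resistances L/K in series).
Σ(L/K) = 109/33.8 + 661/0.398 = 3.225 + 1661 = 1664 d
K_eq = L_total / Σ(L/K) = 770 / 1664 = 0.4627 m/d
q = K_eq · i = 0.4627 × 0.0016 = 7.404e-4 m/d (same in every zone)
Zone A: v = q/n = 7.404e-4/0.03 = 0.02468 m/d → t_A = 109/0.02468 = 4417 d
Zone B: v = q/n = 7.404e-4/0.38 = 0.001948 m/d → t_B = 661/0.001948 = 339300 d
Total t = 4417 + 339300 = 343700 d
   = 343700 / 365 = 942 yr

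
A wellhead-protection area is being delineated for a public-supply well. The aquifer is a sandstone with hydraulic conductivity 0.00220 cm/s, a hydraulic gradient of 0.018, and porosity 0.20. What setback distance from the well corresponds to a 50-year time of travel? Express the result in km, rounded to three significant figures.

K = 0.00220 cm/s × 864 = 1.901 m/d
Darcy flux q = K·i = 1.901 × 0.018 = 0.03421 m/d
v_s = q/n_e = 0.03421/0.20 = 0.1711 m/d
T = 50 yr × 365 = 18250 d
L = v × T = 0.1711 × 18250 = 3122 m
   = 3.12 km

3.12 km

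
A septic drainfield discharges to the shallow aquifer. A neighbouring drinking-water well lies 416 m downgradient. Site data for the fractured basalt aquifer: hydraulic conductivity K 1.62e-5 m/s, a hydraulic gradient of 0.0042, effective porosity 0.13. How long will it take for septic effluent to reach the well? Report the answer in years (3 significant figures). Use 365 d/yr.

K = 1.62e-5 m/s × 86400 s/d = 1.400 m/d
Specific discharge q = 1.400 × 0.0042 = 0.005879 m/d
v_s = q/n_e = 0.005879/0.13 = 0.04522 m/d
t = L / v = 416 / 0.04522 = 9199 d
   = 9199 / 365 = 25.2 yr

25.2 years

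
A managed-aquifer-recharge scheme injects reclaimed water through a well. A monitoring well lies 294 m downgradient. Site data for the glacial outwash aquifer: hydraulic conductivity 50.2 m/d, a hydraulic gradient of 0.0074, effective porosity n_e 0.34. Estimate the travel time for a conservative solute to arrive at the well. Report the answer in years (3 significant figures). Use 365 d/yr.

Specific discharge q = 50.2 × 0.0074 = 0.3715 m/d
v = Ki/n = 50.2·0.0074/0.34 = 1.093 m/d
t = L / v = 294 / 1.093 = 269.1 d
   = 269.1 / 365 = 0.737 yr

0.737 years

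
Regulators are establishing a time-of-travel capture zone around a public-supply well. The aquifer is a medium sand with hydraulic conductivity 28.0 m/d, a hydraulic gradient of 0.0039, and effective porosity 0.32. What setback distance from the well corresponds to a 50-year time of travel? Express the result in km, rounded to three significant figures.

6.23 km

Specific discharge q = 28.0 × 0.0039 = 0.1092 m/d
v_s = q/n_e = 0.1092/0.32 = 0.3412 m/d
T = 50 yr × 365 = 18250 d
L = v × T = 0.3412 × 18250 = 6228 m
   = 6.23 km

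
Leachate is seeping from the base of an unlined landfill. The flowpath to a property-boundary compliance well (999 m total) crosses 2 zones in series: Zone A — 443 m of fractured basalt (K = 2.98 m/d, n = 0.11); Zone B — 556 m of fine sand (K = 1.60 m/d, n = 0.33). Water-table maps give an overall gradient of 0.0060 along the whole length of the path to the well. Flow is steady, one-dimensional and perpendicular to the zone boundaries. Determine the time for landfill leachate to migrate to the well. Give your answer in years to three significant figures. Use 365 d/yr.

52.7 years

Continuity: the same q passes through each zone, so ΔH = q·Σ(L_j/K_j) — the zones act as resistances in series.
Σ(L/K) = 443/2.98 + 556/1.60 = 148.7 + 347.5 = 496.2 d
K_eq = L_total / Σ(L/K) = 999 / 496.2 = 2.013 m/d
q = K_eq · i = 2.013 × 0.0060 = 0.01208 m/d (same in every zone)
Zone A: v = q/n = 0.01208/0.11 = 0.1098 m/d → t_A = 443/0.1098 = 4034 d
Zone B: v = q/n = 0.01208/0.33 = 0.03661 m/d → t_B = 556/0.03661 = 15190 d
Total t = 4034 + 15190 = 19220 d
   = 19220 / 365 = 52.7 yr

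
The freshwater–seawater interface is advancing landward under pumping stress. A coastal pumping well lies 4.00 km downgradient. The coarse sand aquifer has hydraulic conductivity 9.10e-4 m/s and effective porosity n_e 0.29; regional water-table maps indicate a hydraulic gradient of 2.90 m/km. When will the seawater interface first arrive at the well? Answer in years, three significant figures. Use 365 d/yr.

13.9 years

K = 9.10e-4 m/s × 86400 s/d = 78.62 m/d
Specific discharge q = 78.62 × 0.0029 = 0.2280 m/d
v_s = q/n_e = 0.2280/0.29 = 0.7862 m/d
L = 4.00 km = 4000 m
t = L / v = 4000 / 0.7862 = 5088 d
   = 5088 / 365 = 13.9 yr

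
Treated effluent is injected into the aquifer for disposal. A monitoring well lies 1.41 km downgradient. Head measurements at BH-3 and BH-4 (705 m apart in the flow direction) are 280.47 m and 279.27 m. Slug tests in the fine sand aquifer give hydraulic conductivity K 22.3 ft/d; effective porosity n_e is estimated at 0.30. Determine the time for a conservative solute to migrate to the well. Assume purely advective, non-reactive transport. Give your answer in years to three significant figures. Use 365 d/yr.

Hydraulic gradient i = (280.47 − 279.27) / 705 = 1.20 / 705 = 0.001702
K = 22.3 ft/d × 0.3048 = 6.797 m/d
q = Ki = 6.797 × 0.001702 = 0.01157 m/d
v = Ki/n = 6.797·0.001702/0.30 = 0.03856 m/d
L = 1.41 km = 1410 m
t = L / v = 1410 / 0.03856 = 36560 d
   = 36560 / 365 = 100 yr

100 years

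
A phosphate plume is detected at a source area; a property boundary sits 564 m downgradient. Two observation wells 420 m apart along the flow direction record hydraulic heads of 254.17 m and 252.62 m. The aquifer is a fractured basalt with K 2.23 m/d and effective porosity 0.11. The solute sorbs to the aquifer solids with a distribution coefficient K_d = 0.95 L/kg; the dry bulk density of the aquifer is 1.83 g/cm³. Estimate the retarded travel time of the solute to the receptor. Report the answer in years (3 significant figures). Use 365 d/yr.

Hydraulic gradient i = (254.17 − 252.62) / 420 = 1.55 / 420 = 0.003690
Darcy flux q = K·i = 2.23 × 0.003690 = 0.008230 m/d
v_s = q/n_e = 0.008230/0.11 = 0.07482 m/d
Retardation R = 1 + ρ_b·K_d/n = 1 + 1.83×0.95/0.11 = 16.80
Contaminant velocity v_c = v/R = 0.07482/16.80 = 0.004452 m/d
t = L/v_c = 564/0.004452 = 126700 d
   = 126700/365 = 347 yr

347 years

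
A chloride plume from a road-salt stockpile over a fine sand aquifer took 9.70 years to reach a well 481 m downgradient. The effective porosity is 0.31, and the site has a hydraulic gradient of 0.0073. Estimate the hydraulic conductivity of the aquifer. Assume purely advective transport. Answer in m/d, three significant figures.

5.77 m/d

t = 9.70 years = 3540 d
v = L / t = 481 / 3540 = 0.1359 m/d
K = v · n / i = 0.1359 × 0.31 / 0.0073 = 5.77 m/d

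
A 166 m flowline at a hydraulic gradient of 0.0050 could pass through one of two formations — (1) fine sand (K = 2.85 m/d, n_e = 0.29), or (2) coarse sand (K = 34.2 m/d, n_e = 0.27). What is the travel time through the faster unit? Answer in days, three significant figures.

262 days

Unit 1 (fine sand): v = 2.85×0.0050/0.29 = 0.04914 m/d, t = 166/0.04914 = 3378 d
Unit 2 (coarse sand): v = 34.2×0.0050/0.27 = 0.6333 m/d, t = 166/0.6333 = 262.1 d
Faster unit: t = 262 d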